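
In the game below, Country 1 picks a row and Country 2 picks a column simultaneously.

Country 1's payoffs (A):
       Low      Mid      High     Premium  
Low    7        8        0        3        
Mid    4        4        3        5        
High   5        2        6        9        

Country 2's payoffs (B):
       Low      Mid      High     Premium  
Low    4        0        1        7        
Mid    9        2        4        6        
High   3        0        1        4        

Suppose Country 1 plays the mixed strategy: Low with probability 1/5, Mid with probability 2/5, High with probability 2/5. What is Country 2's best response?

Compute Country 2's expected payoff from each pure strategy against the given mix.
Low: (1/5)·4 + (2/5)·9 + (2/5)·3 = 28/5
Mid: (1/5)·0 + (2/5)·2 + (2/5)·0 = 4/5
High: (1/5)·1 + (2/5)·4 + (2/5)·1 = 11/5
Premium: (1/5)·7 + (2/5)·6 + (2/5)·4 = 27/5
Highest expected payoff is 28/5, from Low.

Low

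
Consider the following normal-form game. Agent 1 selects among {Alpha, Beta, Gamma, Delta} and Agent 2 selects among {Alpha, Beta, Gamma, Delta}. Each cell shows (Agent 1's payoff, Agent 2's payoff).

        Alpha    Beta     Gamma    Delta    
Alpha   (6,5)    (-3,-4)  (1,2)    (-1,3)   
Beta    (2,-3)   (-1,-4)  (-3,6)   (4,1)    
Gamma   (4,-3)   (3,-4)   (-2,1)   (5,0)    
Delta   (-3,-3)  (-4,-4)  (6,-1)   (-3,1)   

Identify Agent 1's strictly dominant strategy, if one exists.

No strictly dominant strategy

Check whether one of Agent 1's strategies beats all alternatives regardless of what the opponent does.
Alpha is not dominant: against Beta, Beta gives -1 > -3.
Beta is not dominant: against Alpha, Alpha gives 6 > 2.
Gamma is not dominant: against Alpha, Alpha gives 6 > 4.
Delta is not dominant: against Alpha, Alpha gives 6 > -3.
No single strategy is best against every opponent action.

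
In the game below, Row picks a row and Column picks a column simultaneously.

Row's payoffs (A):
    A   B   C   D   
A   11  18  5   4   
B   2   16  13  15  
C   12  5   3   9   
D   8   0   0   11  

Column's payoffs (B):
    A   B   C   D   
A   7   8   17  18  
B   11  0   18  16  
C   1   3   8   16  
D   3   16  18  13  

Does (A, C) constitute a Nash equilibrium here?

Holding Column at C: Row gets 5 from A but could get 13 by switching to B. Row has a profitable deviation.

No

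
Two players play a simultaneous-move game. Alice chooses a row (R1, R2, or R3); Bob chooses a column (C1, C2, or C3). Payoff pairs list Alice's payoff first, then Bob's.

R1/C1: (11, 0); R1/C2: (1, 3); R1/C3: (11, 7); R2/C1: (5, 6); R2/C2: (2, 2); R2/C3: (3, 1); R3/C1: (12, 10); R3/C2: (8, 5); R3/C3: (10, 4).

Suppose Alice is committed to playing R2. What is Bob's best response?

With Alice fixed at R2, Bob's payoffs are: C1 → 6, C2 → 2, C3 → 1.
The maximum is 6, achieved by C1.

C1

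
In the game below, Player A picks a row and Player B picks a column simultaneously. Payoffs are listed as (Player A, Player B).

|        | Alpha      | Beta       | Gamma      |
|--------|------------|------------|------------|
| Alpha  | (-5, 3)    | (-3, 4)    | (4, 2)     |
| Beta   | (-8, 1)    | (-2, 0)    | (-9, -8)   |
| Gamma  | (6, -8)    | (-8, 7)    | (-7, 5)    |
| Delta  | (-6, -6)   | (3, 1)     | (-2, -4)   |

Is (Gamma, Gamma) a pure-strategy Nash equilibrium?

No

Holding Player B at Gamma: Player A gets -7 from Gamma but could get 4 by switching to Alpha. Player A has a profitable deviation.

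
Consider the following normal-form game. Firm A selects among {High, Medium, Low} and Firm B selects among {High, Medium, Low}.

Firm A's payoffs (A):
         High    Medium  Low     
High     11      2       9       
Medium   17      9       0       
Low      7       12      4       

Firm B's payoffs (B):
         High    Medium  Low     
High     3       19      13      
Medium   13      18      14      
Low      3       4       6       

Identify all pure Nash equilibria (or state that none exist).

None

Find each player's best response to every opponent strategy; NE are the intersections.
Firm A's best responses — vs High: Medium (payoff 17); vs Medium: Low (payoff 12); vs Low: High (payoff 9).
Firm B's best responses — vs High: Medium (payoff 19); vs Medium: Medium (payoff 18); vs Low: Low (payoff 6).
No cell has both players best-responding. For instance, Firm A's best reply to Low is High, but against High Firm B prefers Medium over Low.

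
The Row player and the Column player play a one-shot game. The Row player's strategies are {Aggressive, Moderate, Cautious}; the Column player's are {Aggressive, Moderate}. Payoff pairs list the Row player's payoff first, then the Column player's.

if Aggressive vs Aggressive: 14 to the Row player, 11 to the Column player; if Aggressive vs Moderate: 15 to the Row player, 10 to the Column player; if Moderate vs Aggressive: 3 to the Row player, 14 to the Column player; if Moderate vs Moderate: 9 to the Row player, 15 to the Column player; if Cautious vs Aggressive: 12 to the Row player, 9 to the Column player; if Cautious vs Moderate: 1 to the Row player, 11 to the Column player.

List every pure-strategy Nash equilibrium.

(Aggressive, Aggressive)

Find each player's best response to every opponent strategy; NE are the intersections.
The Row player's best responses — vs Aggressive: Aggressive (payoff 14); vs Moderate: Aggressive (payoff 15).
The Column player's best responses — vs Aggressive: Aggressive (payoff 11); vs Moderate: Moderate (payoff 15); vs Cautious: Moderate (payoff 11).
The only mutual best response is (Aggressive, Aggressive); neither player gains by switching there.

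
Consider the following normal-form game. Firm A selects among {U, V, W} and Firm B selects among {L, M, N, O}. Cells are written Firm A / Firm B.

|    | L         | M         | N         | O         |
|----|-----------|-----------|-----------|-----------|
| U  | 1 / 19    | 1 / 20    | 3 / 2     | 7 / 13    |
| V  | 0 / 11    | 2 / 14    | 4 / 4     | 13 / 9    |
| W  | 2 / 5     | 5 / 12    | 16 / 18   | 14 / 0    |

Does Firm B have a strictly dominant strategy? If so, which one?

No strictly dominant strategy

A strategy is strictly dominant if it gives Firm B a strictly higher payoff than every other strategy, against every choice by the opponent.
L is not dominant: against U, M gives 20 > 19.
M is not dominant: against W, N gives 18 > 12.
N is not dominant: against U, L gives 19 > 2.
O is not dominant: against U, L gives 19 > 13.
No single strategy is best against every opponent action.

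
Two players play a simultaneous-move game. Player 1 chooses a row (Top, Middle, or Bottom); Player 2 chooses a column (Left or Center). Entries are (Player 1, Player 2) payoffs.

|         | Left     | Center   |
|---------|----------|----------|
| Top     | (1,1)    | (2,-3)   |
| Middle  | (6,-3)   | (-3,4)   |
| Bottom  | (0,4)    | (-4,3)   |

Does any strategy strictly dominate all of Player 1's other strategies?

Check whether one of Player 1's strategies beats all alternatives regardless of what the opponent does.
Top is not dominant: against Left, Middle gives 6 > 1.
Middle is not dominant: against Center, Top gives 2 > -3.
Bottom is not dominant: against Left, Top gives 1 > 0.
No single strategy is best against every opponent action.

No strictly dominant strategy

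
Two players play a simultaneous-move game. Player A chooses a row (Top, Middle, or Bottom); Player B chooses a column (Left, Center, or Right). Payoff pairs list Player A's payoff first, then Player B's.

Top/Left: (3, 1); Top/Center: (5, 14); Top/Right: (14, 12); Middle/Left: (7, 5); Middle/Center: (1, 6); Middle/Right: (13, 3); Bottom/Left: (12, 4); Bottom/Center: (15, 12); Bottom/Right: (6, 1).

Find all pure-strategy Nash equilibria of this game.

(Bottom, Center)

A profile is a Nash equilibrium when each player is best-responding to the other.
Player A's best responses — vs Left: Bottom (payoff 12); vs Center: Bottom (payoff 15); vs Right: Top (payoff 14).
Player B's best responses — vs Top: Center (payoff 14); vs Middle: Center (payoff 6); vs Bottom: Center (payoff 12).
The only mutual best response is (Bottom, Center); neither player gains by switching there.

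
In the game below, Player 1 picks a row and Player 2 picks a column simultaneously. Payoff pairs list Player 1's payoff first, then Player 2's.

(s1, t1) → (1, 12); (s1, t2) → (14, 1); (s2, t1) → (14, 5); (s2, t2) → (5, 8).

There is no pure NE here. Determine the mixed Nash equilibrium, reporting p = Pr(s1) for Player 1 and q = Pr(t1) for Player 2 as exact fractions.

p = 3/14, q = 9/22

Each player's mixing probability is pinned down by making the *other* player indifferent.
Player 2 indifferent between t1 and t2: p·12 + (1−p)·5 = p·1 + (1−p)·8 ⟹ 5 + 7p = 8 + (-7)p ⟹ p = 3/14.
Player 1 indifferent between s1 and s2: q·1 + (1−q)·14 = q·14 + (1−q)·5 ⟹ 14 + (-13)q = 5 + 9q ⟹ q = 9/22.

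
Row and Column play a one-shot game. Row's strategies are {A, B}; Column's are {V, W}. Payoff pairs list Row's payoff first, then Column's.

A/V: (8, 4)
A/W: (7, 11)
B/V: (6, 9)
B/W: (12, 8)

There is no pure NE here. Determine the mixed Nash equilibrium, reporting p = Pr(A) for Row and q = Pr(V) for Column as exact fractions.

Each player's mixing probability is pinned down by making the *other* player indifferent.
Column indifferent between V and W: p·4 + (1−p)·9 = p·11 + (1−p)·8 ⟹ 9 + (-5)p = 8 + 3p ⟹ p = 1/8.
Row indifferent between A and B: q·8 + (1−q)·7 = q·6 + (1−q)·12 ⟹ 7 + 1q = 12 + (-6)q ⟹ q = 5/7.

p = 1/8, q = 5/7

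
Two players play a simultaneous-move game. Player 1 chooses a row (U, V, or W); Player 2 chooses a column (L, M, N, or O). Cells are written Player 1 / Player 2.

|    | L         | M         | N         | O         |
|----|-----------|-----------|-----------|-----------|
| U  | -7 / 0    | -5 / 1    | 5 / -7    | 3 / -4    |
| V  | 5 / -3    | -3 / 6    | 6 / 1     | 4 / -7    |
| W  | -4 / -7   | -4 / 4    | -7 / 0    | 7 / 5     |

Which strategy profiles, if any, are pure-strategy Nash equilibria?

(V, M) and (W, O)

A profile is a Nash equilibrium when each player is best-responding to the other.
Player 1's best responses — vs L: V (payoff 5); vs M: V (payoff -3); vs N: V (payoff 6); vs O: W (payoff 7).
Player 2's best responses — vs U: M (payoff 1); vs V: M (payoff 6); vs W: O (payoff 5).
Mutual best responses occur at (V, M) and (W, O); at each, neither player gains by switching.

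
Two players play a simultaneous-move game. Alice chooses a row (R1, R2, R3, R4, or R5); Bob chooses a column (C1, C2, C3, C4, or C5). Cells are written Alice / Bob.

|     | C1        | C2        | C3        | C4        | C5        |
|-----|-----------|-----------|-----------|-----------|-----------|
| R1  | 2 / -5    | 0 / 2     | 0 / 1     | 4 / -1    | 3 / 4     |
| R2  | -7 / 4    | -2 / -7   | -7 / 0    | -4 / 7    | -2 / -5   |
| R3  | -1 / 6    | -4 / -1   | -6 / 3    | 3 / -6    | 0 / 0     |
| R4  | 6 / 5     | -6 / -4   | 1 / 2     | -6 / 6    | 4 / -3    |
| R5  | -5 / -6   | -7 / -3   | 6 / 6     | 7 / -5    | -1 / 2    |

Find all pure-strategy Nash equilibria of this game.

A profile is a Nash equilibrium when each player is best-responding to the other.
Alice's best responses — vs C1: R4 (payoff 6); vs C2: R1 (payoff 0); vs C3: R5 (payoff 6); vs C4: R5 (payoff 7); vs C5: R4 (payoff 4).
Bob's best responses — vs R1: C5 (payoff 4); vs R2: C4 (payoff 7); vs R3: C1 (payoff 6); vs R4: C4 (payoff 6); vs R5: C3 (payoff 6).
The only mutual best response is (R5, C3); neither player gains by switching there.

(R5, C3)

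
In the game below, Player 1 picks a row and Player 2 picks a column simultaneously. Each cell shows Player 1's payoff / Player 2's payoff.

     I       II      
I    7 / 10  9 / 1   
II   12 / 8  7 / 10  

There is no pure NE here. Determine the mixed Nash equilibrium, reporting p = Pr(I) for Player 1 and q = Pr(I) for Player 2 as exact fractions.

Each player's mixing probability is pinned down by making the *other* player indifferent.
Player 2 indifferent between I and II: p·10 + (1−p)·8 = p·1 + (1−p)·10 ⟹ 8 + 2p = 10 + (-9)p ⟹ p = 2/11.
Player 1 indifferent between I and II: q·7 + (1−q)·9 = q·12 + (1−q)·7 ⟹ 9 + (-2)q = 7 + 5q ⟹ q = 2/7.

p = 2/11, q = 2/7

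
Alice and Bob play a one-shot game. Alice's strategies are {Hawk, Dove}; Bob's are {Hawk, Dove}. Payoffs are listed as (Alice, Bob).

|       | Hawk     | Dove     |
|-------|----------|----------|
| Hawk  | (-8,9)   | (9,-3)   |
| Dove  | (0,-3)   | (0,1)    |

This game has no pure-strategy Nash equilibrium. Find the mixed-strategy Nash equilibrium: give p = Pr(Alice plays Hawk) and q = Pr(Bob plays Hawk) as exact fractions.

In a mixed NE each player is indifferent between their pure strategies, so the opponent's mix sets the indifference.
Bob indifferent between Hawk and Dove: p·9 + (1−p)·(-3) = p·(-3) + (1−p)·1 ⟹ (-3) + 12p = 1 + (-4)p ⟹ p = 1/4.
Alice indifferent between Hawk and Dove: q·(-8) + (1−q)·9 = q·0 + (1−q)·0 ⟹ 9 + (-17)q = 0 + 0q ⟹ q = 9/17.

p = 1/4, q = 9/17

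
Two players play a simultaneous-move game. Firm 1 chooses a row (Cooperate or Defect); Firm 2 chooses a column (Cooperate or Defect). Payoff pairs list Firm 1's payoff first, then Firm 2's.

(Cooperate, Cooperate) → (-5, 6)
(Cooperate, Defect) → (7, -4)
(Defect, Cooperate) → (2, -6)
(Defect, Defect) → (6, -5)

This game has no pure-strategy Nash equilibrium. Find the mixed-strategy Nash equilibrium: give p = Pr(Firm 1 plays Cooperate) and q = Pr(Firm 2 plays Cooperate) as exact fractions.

p = 1/11, q = 1/8

Each player's mixing probability is pinned down by making the *other* player indifferent.
Firm 2 indifferent between Cooperate and Defect: p·6 + (1−p)·(-6) = p·(-4) + (1−p)·(-5) ⟹ (-6) + 12p = (-5) + 1p ⟹ p = 1/11.
Firm 1 indifferent between Cooperate and Defect: q·(-5) + (1−q)·7 = q·2 + (1−q)·6 ⟹ 7 + (-12)q = 6 + (-4)q ⟹ q = 1/8.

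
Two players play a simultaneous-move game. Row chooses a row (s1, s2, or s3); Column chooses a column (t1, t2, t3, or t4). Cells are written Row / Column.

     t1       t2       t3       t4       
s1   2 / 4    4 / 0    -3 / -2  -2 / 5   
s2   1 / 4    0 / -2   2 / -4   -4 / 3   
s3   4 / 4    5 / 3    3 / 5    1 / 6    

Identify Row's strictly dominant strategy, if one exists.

Check whether one of Row's strategies beats all alternatives regardless of what the opponent does.
s3 strictly dominates: vs t1: 4 > each of {2, 1}; vs t2: 5 > each of {4, 0}; vs t3: 3 > each of {-3, 2}; vs t4: 1 > each of {-2, -4}.

s3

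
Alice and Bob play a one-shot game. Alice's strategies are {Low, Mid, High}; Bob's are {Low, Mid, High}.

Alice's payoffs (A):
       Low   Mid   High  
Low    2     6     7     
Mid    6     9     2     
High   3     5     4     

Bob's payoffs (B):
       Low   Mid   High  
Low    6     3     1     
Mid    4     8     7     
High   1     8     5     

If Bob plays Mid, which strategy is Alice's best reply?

Mid

With Bob fixed at Mid, Alice's payoffs are: Low → 6, Mid → 9, High → 5.
The maximum is 9, achieved by Mid.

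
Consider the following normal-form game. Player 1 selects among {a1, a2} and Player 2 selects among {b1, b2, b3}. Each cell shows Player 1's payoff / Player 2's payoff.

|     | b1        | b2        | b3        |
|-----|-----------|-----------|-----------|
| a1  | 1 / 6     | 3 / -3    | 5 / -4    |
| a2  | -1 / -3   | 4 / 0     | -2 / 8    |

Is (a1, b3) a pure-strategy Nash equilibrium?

No

Holding Player 2 at b3: Player 1 gets 5 from a1, versus -2 from a2. No profitable deviation for Player 1.
Holding Player 1 at a1: Player 2 gets -4 from b3 but could get 6 by switching to b1. Player 2 has a profitable deviation.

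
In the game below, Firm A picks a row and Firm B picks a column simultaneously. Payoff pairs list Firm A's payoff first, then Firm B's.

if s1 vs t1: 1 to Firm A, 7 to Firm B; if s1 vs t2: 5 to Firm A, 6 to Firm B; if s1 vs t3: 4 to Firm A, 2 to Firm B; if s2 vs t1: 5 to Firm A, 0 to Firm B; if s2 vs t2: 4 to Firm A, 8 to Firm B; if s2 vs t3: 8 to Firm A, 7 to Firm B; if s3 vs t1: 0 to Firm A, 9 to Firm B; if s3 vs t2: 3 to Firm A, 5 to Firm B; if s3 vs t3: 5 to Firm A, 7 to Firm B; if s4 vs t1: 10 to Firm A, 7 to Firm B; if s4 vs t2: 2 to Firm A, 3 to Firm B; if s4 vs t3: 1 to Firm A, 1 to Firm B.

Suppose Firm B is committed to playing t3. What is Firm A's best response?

s2

With Firm B fixed at t3, Firm A's payoffs are: s1 → 4, s2 → 8, s3 → 5, s4 → 1.
The maximum is 8, achieved by s2.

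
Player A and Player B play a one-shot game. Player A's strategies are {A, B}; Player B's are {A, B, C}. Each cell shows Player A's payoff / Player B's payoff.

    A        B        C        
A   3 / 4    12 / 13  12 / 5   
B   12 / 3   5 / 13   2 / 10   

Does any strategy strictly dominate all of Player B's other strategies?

Check whether one of Player B's strategies beats all alternatives regardless of what the opponent does.
B strictly dominates: vs A: 13 > each of {4, 5}; vs B: 13 > each of {3, 10}.

B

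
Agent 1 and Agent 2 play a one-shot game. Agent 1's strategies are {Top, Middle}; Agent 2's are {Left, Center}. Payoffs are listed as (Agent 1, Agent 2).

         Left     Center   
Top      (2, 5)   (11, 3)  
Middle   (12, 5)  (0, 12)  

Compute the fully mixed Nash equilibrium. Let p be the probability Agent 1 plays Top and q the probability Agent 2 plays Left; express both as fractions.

In a mixed NE each player is indifferent between their pure strategies, so the opponent's mix sets the indifference.
Agent 2 indifferent between Left and Center: p·5 + (1−p)·5 = p·3 + (1−p)·12 ⟹ 5 + 0p = 12 + (-9)p ⟹ p = 7/9.
Agent 1 indifferent between Top and Middle: q·2 + (1−q)·11 = q·12 + (1−q)·0 ⟹ 11 + (-9)q = 0 + 12q ⟹ q = 11/21.

p = 7/9, q = 11/21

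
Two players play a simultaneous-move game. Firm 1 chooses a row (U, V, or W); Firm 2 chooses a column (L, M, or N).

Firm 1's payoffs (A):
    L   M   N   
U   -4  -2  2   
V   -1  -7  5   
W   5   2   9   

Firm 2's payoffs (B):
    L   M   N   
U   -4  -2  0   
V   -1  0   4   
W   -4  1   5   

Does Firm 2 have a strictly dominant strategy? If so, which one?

N

Check whether one of Firm 2's strategies beats all alternatives regardless of what the opponent does.
N strictly dominates: vs U: 0 > each of {-4, -2}; vs V: 4 > each of {-1, 0}; vs W: 5 > each of {-4, 1}.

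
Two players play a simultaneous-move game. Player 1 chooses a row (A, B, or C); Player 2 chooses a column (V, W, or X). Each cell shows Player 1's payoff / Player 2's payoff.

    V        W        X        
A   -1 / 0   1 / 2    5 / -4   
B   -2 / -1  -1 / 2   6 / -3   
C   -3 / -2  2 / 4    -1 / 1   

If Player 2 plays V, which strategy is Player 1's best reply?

A

With Player 2 fixed at V, Player 1's payoffs are: A → -1, B → -2, C → -3.
The maximum is -1, achieved by A.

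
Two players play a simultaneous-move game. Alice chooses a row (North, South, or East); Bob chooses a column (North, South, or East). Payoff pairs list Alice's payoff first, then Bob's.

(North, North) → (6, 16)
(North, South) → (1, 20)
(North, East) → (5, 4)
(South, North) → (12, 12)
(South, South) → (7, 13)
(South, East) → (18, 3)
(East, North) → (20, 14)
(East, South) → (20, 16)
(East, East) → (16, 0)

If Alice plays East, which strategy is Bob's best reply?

With Alice fixed at East, Bob's payoffs are: North → 14, South → 16, East → 0.
The maximum is 16, achieved by South.

South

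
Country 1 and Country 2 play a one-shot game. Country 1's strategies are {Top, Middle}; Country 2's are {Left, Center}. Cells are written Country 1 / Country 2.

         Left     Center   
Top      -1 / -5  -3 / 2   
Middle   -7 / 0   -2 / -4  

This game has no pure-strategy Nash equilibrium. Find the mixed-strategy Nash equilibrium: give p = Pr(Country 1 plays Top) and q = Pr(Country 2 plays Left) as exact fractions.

Each player's mixing probability is pinned down by making the *other* player indifferent.
Country 2 indifferent between Left and Center: p·(-5) + (1−p)·0 = p·2 + (1−p)·(-4) ⟹ 0 + (-5)p = (-4) + 6p ⟹ p = 4/11.
Country 1 indifferent between Top and Middle: q·(-1) + (1−q)·(-3) = q·(-7) + (1−q)·(-2) ⟹ (-3) + 2q = (-2) + (-5)q ⟹ q = 1/7.

p = 4/11, q = 1/7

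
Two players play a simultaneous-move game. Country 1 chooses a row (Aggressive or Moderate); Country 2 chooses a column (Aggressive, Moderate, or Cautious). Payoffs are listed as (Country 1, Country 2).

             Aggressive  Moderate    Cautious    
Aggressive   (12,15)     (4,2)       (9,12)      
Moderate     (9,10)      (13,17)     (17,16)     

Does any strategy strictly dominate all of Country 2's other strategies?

Check whether one of Country 2's strategies beats all alternatives regardless of what the opponent does.
Aggressive is not dominant: against Moderate, Moderate gives 17 > 10.
Moderate is not dominant: against Aggressive, Aggressive gives 15 > 2.
Cautious is not dominant: against Aggressive, Aggressive gives 15 > 12.
No single strategy is best against every opponent action.

None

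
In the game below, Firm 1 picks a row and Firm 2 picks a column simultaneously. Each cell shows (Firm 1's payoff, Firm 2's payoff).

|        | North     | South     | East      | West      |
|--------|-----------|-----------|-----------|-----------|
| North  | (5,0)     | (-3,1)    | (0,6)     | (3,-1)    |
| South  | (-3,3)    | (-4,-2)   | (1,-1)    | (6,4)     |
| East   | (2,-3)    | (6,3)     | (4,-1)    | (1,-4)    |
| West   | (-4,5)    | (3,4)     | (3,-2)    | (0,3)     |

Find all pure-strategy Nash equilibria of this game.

Check mutual best responses: a cell is a NE iff neither player can gain by unilaterally deviating.
Firm 1's best responses — vs North: North (payoff 5); vs South: East (payoff 6); vs East: East (payoff 4); vs West: South (payoff 6).
Firm 2's best responses — vs North: East (payoff 6); vs South: West (payoff 4); vs East: South (payoff 3); vs West: North (payoff 5).
Mutual best responses occur at (South, West) and (East, South); at each, neither player gains by switching.

(South, West) and (East, South)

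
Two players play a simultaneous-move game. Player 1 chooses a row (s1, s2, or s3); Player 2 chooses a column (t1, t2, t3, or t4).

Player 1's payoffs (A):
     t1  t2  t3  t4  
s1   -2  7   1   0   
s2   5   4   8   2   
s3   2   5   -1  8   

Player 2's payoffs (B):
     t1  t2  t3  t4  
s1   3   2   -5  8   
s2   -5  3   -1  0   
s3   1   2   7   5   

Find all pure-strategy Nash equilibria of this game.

Find each player's best response to every opponent strategy; NE are the intersections.
Player 1's best responses — vs t1: s2 (payoff 5); vs t2: s1 (payoff 7); vs t3: s2 (payoff 8); vs t4: s3 (payoff 8).
Player 2's best responses — vs s1: t4 (payoff 8); vs s2: t2 (payoff 3); vs s3: t3 (payoff 7).
No cell has both players best-responding. For instance, Player 1's best reply to t2 is s1, but against s1 Player 2 prefers t4 over t2.

There is no pure-strategy Nash equilibrium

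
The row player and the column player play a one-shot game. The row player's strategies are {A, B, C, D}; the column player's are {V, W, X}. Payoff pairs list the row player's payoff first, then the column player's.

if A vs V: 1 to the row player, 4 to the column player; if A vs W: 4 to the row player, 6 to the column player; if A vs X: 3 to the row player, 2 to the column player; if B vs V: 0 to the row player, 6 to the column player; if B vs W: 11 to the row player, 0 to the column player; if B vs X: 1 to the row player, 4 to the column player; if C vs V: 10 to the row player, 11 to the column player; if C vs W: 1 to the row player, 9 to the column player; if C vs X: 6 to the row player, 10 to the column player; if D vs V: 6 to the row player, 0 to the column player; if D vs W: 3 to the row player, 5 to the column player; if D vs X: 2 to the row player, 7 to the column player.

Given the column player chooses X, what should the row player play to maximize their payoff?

With the column player fixed at X, the row player's payoffs are: A → 3, B → 1, C → 6, D → 2.
The maximum is 6, achieved by C.

C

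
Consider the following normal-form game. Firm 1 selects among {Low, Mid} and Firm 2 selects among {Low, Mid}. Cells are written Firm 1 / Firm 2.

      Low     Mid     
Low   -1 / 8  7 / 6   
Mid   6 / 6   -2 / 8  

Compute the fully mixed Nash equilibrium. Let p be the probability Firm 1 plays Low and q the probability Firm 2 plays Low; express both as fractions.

Each player's mixing probability is pinned down by making the *other* player indifferent.
Firm 2 indifferent between Low and Mid: p·8 + (1−p)·6 = p·6 + (1−p)·8 ⟹ 6 + 2p = 8 + (-2)p ⟹ p = 1/2.
Firm 1 indifferent between Low and Mid: q·(-1) + (1−q)·7 = q·6 + (1−q)·(-2) ⟹ 7 + (-8)q = (-2) + 8q ⟹ q = 9/16.

p = 1/2, q = 9/16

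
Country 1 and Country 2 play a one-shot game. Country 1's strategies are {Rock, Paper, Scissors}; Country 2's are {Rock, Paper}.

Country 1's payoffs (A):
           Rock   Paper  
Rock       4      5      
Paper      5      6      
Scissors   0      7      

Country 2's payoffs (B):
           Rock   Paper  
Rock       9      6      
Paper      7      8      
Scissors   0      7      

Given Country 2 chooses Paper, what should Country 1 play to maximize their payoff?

With Country 2 fixed at Paper, Country 1's payoffs are: Rock → 5, Paper → 6, Scissors → 7.
The maximum is 7, achieved by Scissors.

Scissors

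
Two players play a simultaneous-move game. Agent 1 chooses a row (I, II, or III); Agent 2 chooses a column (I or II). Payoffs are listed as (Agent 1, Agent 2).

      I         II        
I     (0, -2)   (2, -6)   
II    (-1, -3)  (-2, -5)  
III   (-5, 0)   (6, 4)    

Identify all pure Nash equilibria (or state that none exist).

A profile is a Nash equilibrium when each player is best-responding to the other.
Agent 1's best responses — vs I: I (payoff 0); vs II: III (payoff 6).
Agent 2's best responses — vs I: I (payoff -2); vs II: I (payoff -3); vs III: II (payoff 4).
Mutual best responses occur at (I, I) and (III, II); at each, neither player gains by switching.

(I, I) and (III, II)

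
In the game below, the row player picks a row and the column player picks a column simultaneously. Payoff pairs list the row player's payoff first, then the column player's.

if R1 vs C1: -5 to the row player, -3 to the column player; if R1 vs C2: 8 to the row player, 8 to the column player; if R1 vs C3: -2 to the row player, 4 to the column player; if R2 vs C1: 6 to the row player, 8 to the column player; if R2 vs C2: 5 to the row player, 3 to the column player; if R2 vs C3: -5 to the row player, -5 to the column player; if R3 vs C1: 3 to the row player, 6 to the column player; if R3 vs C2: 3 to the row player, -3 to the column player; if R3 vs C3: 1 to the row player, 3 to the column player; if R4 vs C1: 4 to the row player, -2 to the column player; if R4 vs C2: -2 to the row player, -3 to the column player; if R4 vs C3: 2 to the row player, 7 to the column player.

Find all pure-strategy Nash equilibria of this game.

(R1, C2), (R2, C1), and (R4, C3)

Check mutual best responses: a cell is a NE iff neither player can gain by unilaterally deviating.
The row player's best responses — vs C1: R2 (payoff 6); vs C2: R1 (payoff 8); vs C3: R4 (payoff 2).
The column player's best responses — vs R1: C2 (payoff 8); vs R2: C1 (payoff 8); vs R3: C1 (payoff 6); vs R4: C3 (payoff 7).
Mutual best responses occur at (R1, C2), (R2, C1), and (R4, C3); at each, neither player gains by switching.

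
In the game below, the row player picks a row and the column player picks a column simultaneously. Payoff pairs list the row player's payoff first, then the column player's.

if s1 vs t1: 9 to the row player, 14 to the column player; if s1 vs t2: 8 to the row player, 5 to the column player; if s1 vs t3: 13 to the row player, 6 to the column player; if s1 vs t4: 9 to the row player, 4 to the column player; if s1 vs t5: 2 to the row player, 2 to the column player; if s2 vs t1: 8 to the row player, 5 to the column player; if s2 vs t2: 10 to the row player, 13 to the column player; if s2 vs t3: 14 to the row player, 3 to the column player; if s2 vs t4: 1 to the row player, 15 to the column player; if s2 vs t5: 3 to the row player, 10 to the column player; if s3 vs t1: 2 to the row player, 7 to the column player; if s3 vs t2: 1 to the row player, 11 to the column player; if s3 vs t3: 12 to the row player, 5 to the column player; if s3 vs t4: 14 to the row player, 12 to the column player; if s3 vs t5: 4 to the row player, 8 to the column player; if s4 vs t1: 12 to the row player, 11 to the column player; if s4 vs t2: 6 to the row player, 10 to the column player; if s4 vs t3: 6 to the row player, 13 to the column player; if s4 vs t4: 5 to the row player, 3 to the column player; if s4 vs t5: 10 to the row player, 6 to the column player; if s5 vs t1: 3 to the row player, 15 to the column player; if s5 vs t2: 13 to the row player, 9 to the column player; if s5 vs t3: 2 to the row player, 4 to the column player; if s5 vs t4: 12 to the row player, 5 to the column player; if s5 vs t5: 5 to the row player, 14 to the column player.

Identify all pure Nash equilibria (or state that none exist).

(s3, t4)

Check mutual best responses: a cell is a NE iff neither player can gain by unilaterally deviating.
The row player's best responses — vs t1: s4 (payoff 12); vs t2: s5 (payoff 13); vs t3: s2 (payoff 14); vs t4: s3 (payoff 14); vs t5: s4 (payoff 10).
The column player's best responses — vs s1: t1 (payoff 14); vs s2: t4 (payoff 15); vs s3: t4 (payoff 12); vs s4: t3 (payoff 13); vs s5: t1 (payoff 15).
The only mutual best response is (s3, t4); neither player gains by switching there.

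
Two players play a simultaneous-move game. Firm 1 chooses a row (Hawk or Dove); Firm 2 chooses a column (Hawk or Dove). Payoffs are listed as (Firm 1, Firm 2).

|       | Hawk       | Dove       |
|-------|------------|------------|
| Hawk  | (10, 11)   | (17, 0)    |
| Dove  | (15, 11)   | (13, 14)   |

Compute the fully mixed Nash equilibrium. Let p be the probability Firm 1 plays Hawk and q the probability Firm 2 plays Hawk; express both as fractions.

p = 3/14, q = 4/9

In a mixed NE each player is indifferent between their pure strategies, so the opponent's mix sets the indifference.
Firm 2 indifferent between Hawk and Dove: p·11 + (1−p)·11 = p·0 + (1−p)·14 ⟹ 11 + 0p = 14 + (-14)p ⟹ p = 3/14.
Firm 1 indifferent between Hawk and Dove: q·10 + (1−q)·17 = q·15 + (1−q)·13 ⟹ 17 + (-7)q = 13 + 2q ⟹ q = 4/9.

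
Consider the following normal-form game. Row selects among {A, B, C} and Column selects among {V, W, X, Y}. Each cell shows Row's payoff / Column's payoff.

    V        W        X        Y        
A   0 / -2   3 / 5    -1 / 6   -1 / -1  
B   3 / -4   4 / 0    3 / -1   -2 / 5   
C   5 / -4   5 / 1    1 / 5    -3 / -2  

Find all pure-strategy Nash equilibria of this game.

There is no pure-strategy Nash equilibrium

A profile is a Nash equilibrium when each player is best-responding to the other.
Row's best responses — vs V: C (payoff 5); vs W: C (payoff 5); vs X: B (payoff 3); vs Y: A (payoff -1).
Column's best responses — vs A: X (payoff 6); vs B: Y (payoff 5); vs C: X (payoff 5).
No cell has both players best-responding. For instance, Row's best reply to W is C, but against C Column prefers X over W.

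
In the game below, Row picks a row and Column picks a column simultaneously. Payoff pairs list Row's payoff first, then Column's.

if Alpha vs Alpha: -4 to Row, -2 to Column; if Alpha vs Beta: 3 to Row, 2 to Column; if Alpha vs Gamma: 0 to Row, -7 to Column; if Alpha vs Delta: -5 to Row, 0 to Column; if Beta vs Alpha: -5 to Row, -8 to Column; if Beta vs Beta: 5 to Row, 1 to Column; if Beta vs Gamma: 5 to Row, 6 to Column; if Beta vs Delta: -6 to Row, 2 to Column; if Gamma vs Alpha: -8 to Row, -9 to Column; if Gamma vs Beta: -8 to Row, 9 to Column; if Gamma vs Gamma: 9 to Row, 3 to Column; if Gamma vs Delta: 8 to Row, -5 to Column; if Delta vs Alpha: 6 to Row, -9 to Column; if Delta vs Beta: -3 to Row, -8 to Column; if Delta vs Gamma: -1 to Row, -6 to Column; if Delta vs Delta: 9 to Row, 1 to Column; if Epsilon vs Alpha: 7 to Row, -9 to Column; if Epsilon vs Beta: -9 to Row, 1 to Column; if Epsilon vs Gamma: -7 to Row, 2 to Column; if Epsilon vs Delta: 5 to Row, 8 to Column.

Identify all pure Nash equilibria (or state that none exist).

(Delta, Delta)

Find each player's best response to every opponent strategy; NE are the intersections.
Row's best responses — vs Alpha: Epsilon (payoff 7); vs Beta: Beta (payoff 5); vs Gamma: Gamma (payoff 9); vs Delta: Delta (payoff 9).
Column's best responses — vs Alpha: Beta (payoff 2); vs Beta: Gamma (payoff 6); vs Gamma: Beta (payoff 9); vs Delta: Delta (payoff 1); vs Epsilon: Delta (payoff 8).
The only mutual best response is (Delta, Delta); neither player gains by switching there.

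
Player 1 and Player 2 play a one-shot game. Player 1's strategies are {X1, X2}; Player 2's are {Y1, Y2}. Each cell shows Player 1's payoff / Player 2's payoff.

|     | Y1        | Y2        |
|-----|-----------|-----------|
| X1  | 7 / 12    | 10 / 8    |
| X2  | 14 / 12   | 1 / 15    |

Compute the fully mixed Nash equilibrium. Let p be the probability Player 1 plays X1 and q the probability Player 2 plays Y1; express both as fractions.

In a mixed NE each player is indifferent between their pure strategies, so the opponent's mix sets the indifference.
Player 2 indifferent between Y1 and Y2: p·12 + (1−p)·12 = p·8 + (1−p)·15 ⟹ 12 + 0p = 15 + (-7)p ⟹ p = 3/7.
Player 1 indifferent between X1 and X2: q·7 + (1−q)·10 = q·14 + (1−q)·1 ⟹ 10 + (-3)q = 1 + 13q ⟹ q = 9/16.

p = 3/7, q = 9/16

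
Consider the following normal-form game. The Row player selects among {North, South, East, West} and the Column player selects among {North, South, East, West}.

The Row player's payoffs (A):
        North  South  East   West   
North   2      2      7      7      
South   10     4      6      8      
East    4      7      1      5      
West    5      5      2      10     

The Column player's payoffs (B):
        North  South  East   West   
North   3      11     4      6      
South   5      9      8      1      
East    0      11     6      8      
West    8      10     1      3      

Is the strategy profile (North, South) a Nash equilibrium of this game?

No

Holding the Column player at South: the Row player gets 2 from North but could get 7 by switching to East. The Row player has a profitable deviation.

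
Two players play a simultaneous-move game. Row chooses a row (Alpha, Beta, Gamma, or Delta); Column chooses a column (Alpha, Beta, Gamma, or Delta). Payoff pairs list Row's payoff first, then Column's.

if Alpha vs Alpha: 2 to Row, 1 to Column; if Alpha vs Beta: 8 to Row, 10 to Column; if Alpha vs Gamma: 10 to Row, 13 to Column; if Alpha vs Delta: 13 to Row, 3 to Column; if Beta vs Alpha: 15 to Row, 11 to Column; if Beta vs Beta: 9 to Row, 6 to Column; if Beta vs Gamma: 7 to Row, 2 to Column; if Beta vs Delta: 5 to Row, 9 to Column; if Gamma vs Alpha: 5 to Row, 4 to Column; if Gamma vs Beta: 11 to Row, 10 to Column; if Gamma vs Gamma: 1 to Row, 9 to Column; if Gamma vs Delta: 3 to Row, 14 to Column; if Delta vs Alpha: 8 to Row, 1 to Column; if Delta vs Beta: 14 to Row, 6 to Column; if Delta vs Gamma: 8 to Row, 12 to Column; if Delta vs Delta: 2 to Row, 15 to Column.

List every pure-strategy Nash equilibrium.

(Alpha, Gamma) and (Beta, Alpha)

Find each player's best response to every opponent strategy; NE are the intersections.
Row's best responses — vs Alpha: Beta (payoff 15); vs Beta: Delta (payoff 14); vs Gamma: Alpha (payoff 10); vs Delta: Alpha (payoff 13).
Column's best responses — vs Alpha: Gamma (payoff 13); vs Beta: Alpha (payoff 11); vs Gamma: Delta (payoff 14); vs Delta: Delta (payoff 15).
Mutual best responses occur at (Alpha, Gamma) and (Beta, Alpha); at each, neither player gains by switching.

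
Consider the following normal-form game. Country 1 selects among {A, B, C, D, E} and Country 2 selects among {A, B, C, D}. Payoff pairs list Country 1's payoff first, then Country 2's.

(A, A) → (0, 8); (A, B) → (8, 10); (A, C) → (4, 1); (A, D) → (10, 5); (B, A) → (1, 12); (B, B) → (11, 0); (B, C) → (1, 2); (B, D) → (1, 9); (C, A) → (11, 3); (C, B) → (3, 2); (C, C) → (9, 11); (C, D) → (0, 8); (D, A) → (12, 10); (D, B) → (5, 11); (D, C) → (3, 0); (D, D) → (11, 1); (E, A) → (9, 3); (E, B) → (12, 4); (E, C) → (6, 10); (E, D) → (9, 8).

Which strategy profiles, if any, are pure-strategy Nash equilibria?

A profile is a Nash equilibrium when each player is best-responding to the other.
Country 1's best responses — vs A: D (payoff 12); vs B: E (payoff 12); vs C: C (payoff 9); vs D: D (payoff 11).
Country 2's best responses — vs A: B (payoff 10); vs B: A (payoff 12); vs C: C (payoff 11); vs D: B (payoff 11); vs E: C (payoff 10).
The only mutual best response is (C, C); neither player gains by switching there.

(C, C)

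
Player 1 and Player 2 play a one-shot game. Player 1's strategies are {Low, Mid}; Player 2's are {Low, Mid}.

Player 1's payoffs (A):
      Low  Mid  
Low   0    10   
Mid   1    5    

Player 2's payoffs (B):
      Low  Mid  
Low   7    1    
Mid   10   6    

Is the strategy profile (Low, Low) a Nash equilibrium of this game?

No

Holding Player 2 at Low: Player 1 gets 0 from Low but could get 1 by switching to Mid. Player 1 has a profitable deviation.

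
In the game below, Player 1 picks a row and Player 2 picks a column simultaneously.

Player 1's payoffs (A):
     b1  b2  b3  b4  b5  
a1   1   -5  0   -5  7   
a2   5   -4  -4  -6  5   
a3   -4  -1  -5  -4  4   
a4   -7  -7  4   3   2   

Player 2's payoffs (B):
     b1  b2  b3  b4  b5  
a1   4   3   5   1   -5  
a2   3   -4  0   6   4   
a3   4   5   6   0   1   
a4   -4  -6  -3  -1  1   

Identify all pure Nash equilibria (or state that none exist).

There is no pure-strategy Nash equilibrium

Find each player's best response to every opponent strategy; NE are the intersections.
Player 1's best responses — vs b1: a2 (payoff 5); vs b2: a3 (payoff -1); vs b3: a4 (payoff 4); vs b4: a4 (payoff 3); vs b5: a1 (payoff 7).
Player 2's best responses — vs a1: b3 (payoff 5); vs a2: b4 (payoff 6); vs a3: b3 (payoff 6); vs a4: b5 (payoff 1).
No cell has both players best-responding. For instance, Player 1's best reply to b2 is a3, but against a3 Player 2 prefers b3 over b2.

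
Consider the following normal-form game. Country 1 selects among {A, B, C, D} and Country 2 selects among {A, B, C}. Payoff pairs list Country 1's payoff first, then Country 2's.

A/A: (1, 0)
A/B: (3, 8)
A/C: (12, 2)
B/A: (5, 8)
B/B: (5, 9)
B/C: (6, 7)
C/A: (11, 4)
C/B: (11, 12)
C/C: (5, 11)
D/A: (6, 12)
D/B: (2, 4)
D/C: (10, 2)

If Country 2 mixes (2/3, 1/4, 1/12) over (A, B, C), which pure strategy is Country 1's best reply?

Compute Country 1's expected payoff from each pure strategy against the given mix.
A: (2/3)·1 + (1/4)·3 + (1/12)·12 = 29/12
B: (2/3)·5 + (1/4)·5 + (1/12)·6 = 61/12
C: (2/3)·11 + (1/4)·11 + (1/12)·5 = 21/2
D: (2/3)·6 + (1/4)·2 + (1/12)·10 = 16/3
Highest expected payoff is 21/2, from C.

C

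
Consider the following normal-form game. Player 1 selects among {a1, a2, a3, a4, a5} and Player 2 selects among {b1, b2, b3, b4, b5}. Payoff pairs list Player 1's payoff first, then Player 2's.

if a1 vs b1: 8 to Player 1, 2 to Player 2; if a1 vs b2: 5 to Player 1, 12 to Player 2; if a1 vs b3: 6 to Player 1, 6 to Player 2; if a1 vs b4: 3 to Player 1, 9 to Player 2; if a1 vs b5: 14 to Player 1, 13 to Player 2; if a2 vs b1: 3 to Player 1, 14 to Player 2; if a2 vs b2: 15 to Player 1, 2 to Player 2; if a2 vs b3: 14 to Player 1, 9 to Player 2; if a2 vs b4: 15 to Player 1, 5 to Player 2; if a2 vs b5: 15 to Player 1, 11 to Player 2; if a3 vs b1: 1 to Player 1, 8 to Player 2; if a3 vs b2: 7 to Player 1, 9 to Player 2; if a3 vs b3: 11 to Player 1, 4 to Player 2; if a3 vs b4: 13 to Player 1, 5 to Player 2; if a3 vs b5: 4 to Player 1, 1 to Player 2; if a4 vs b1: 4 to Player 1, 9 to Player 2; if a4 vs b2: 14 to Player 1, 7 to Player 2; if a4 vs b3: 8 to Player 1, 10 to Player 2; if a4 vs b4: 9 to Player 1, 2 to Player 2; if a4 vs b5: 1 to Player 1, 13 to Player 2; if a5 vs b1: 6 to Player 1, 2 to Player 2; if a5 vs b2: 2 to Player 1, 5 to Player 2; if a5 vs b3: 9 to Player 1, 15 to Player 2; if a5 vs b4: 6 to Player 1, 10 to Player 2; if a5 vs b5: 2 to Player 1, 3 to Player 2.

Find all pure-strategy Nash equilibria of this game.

Check mutual best responses: a cell is a NE iff neither player can gain by unilaterally deviating.
Player 1's best responses — vs b1: a1 (payoff 8); vs b2: a2 (payoff 15); vs b3: a2 (payoff 14); vs b4: a2 (payoff 15); vs b5: a2 (payoff 15).
Player 2's best responses — vs a1: b5 (payoff 13); vs a2: b1 (payoff 14); vs a3: b2 (payoff 9); vs a4: b5 (payoff 13); vs a5: b3 (payoff 15).
No cell has both players best-responding. For instance, Player 1's best reply to b1 is a1, but against a1 Player 2 prefers b5 over b1.

None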